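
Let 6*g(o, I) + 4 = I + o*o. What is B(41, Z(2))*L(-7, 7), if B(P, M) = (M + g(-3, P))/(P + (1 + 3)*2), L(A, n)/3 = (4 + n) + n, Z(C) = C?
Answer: 522/49 ≈ 10.653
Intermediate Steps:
L(A, n) = 12 + 6*n (L(A, n) = 3*((4 + n) + n) = 3*(4 + 2*n) = 12 + 6*n)
g(o, I) = -⅔ + I/6 + o²/6 (g(o, I) = -⅔ + (I + o*o)/6 = -⅔ + (I + o²)/6 = -⅔ + (I/6 + o²/6) = -⅔ + I/6 + o²/6)
B(P, M) = (⅚ + M + P/6)/(8 + P) (B(P, M) = (M + (-⅔ + P/6 + (⅙)*(-3)²))/(P + (1 + 3)*2) = (M + (-⅔ + P/6 + (⅙)*9))/(P + 4*2) = (M + (-⅔ + P/6 + 3/2))/(P + 8) = (M + (⅚ + P/6))/(8 + P) = (⅚ + M + P/6)/(8 + P))
B(41, Z(2))*L(-7, 7) = ((5 + 41 + 6*2)/(6*(8 + 41)))*(12 + 6*7) = ((⅙)*(5 + 41 + 12)/49)*(12 + 42) = ((⅙)*(1/49)*58)*54 = (29/147)*54 = 522/49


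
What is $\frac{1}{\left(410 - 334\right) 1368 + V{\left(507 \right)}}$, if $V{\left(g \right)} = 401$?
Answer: $\frac{1}{104369} \approx 9.5814 \cdot 10^{-6}$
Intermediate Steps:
$\frac{1}{\left(410 - 334\right) 1368 + V{\left(507 \right)}} = \frac{1}{\left(410 - 334\right) 1368 + 401} = \frac{1}{76 \cdot 1368 + 401} = \frac{1}{103968 + 401} = \frac{1}{104369}$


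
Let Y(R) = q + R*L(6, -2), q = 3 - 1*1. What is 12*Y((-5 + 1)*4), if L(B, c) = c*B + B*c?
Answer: 4632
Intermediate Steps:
L(B, c) = 2*B*c (L(B, c) = B*c + B*c = 2*B*c)
q = 2 (q = 3 - 1 = 2)
Y(R) = 2 - 24*R (Y(R) = 2 + R*(2*6*(-2)) = 2 + R*(-24) = 2 - 24*R)
12*Y((-5 + 1)*4) = 12*(2 - 24*(-5 + 1)*4) = 12*(2 - (-96)*4) = 12*(2 - 24*(-16)) = 12*(2 + 384) = 12*386 = 4632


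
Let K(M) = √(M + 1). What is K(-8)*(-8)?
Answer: -8*I*√7 ≈ -21.166*I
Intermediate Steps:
K(M) = √(1 + M)
K(-8)*(-8) = √(1 - 8)*(-8) = √(-7)*(-8) = (I*√7)*(-8) = -8*I*√7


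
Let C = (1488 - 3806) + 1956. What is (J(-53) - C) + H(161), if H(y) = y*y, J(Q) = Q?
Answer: 26230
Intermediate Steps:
C = -362 (C = -2318 + 1956 = -362)
H(y) = y**2
(J(-53) - C) + H(161) = (-53 - 1*(-362)) + 161**2 = (-53 + 362) + 25921 = 309 + 25921 = 26230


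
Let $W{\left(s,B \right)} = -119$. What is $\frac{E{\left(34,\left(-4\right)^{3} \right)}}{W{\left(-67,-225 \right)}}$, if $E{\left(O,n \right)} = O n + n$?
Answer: $\frac{320}{17} \approx 18.824$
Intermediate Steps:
$E{\left(O,n \right)} = n + O n$
$\frac{E{\left(34,\left(-4\right)^{3} \right)}}{W{\left(-67,-225 \right)}} = \frac{\left(-4\right)^{3} \left(1 + 34\right)}{-119} = \left(-64\right) 35 \left(- \frac{1}{119}\right) = \left(-2240\right) \left(- \frac{1}{119}\right) = \frac{320}{17}$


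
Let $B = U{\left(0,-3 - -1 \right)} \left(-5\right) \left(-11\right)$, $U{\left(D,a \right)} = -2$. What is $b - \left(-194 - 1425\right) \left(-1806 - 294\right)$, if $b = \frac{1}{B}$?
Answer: $- \frac{373989001}{110} \approx -3.3999 \cdot 10^{6}$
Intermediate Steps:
$B = -110$ ($B = \left(-2\right) \left(-5\right) \left(-11\right) = 10 \left(-11\right) = -110$)
$b = - \frac{1}{110}$ ($b = \frac{1}{-110} = - \frac{1}{110} \approx -0.0090909$)
$b - \left(-194 - 1425\right) \left(-1806 - 294\right) = - \frac{1}{110} - \left(-194 - 1425\right) \left(-1806 - 294\right) = - \frac{1}{110} - \left(-1619\right) \left(-2100\right) = - \frac{1}{110} - 3399900 = - \frac{373989001}{110}$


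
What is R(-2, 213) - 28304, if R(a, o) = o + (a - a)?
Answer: -28091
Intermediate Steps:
R(a, o) = o (R(a, o) = o + 0 = o)
R(-2, 213) - 28304 = 213 - 28304 = -28091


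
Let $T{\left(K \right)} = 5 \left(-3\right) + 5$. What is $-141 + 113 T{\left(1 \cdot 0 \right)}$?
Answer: $-1271$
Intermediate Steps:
$T{\left(K \right)} = -10$ ($T{\left(K \right)} = -15 + 5 = -10$)
$-141 + 113 T{\left(1 \cdot 0 \right)} = -141 + 113 \left(-10\right) = -141 - 1130 = -1271$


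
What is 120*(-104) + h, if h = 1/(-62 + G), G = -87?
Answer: -1859521/149 ≈ -12480.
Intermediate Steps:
h = -1/149 (h = 1/(-62 - 87) = 1/(-149) = -1/149 ≈ -0.0067114)
120*(-104) + h = 120*(-104) - 1/149 = -12480 - 1/149 = -1859521/149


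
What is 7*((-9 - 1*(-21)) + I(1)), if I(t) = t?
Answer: 91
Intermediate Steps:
7*((-9 - 1*(-21)) + I(1)) = 7*((-9 - 1*(-21)) + 1) = 7*((-9 + 21) + 1) = 7*(12 + 1) = 7*13 = 91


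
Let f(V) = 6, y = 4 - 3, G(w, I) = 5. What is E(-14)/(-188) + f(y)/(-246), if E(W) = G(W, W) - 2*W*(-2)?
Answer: 1903/7708 ≈ 0.24689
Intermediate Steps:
E(W) = 5 + 4*W (E(W) = 5 - 2*W*(-2) = 5 + 4*W)
y = 1
E(-14)/(-188) + f(y)/(-246) = (5 + 4*(-14))/(-188) + 6/(-246) = (5 - 56)*(-1/188) + 6*(-1/246) = -51*(-1/188) - 1/41 = 51/188 - 1/41 = 1903/7708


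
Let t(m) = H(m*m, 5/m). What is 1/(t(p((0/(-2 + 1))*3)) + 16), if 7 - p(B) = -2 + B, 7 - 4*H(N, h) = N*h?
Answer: 2/13 ≈ 0.15385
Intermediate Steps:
H(N, h) = 7/4 - N*h/4
p(B) = 9 - B (p(B) = 7 - (-2 + B) = 7 + (2 - B) = 9 - B)
t(m) = 7/4 - 5*m/4 (t(m) = 7/4 - m*m*5/m/4 = 7/4 - m**2*5/m/4 = 7/4 - 5*m/4)
1/(t(p((0/(-2 + 1))*3)) + 16) = 1/((7/4 - 5*(9 - 0/(-2 + 1)*3)/4) + 16) = 1/((7/4 - 5*(9 - 0/(-1)*3)/4) + 16) = 1/((7/4 - 5*(9 - 0*(-1)*3)/4) + 16) = 1/((7/4 - 5*(9 - 0*3)/4) + 16) = 1/((7/4 - 5*(9 - 1*0)/4) + 16) = 1/((7/4 - 5*(9 + 0)/4) + 16) = 1/((7/4 - 5/4*9) + 16) = 1/((7/4 - 45/4) + 16) = 1/(-19/2 + 16) = 1/(13/2) = 2/13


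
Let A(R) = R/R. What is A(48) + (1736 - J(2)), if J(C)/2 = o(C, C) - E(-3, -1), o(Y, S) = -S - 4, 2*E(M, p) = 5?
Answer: 1754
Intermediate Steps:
E(M, p) = 5/2 (E(M, p) = (1/2)*5 = 5/2)
o(Y, S) = -4 - S
J(C) = -13 - 2*C (J(C) = 2*((-4 - C) - 1*5/2) = 2*((-4 - C) - 5/2) = 2*(-13/2 - C) = -13 - 2*C)
A(R) = 1
A(48) + (1736 - J(2)) = 1 + (1736 - (-13 - 2*2)) = 1 + (1736 - (-13 - 4)) = 1 + (1736 - 1*(-17)) = 1 + (1736 + 17) = 1 + 1753 = 1754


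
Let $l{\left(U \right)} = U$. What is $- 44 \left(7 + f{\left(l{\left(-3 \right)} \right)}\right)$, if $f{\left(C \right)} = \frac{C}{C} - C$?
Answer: $-484$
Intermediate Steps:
$f{\left(C \right)} = 1 - C$
$- 44 \left(7 + f{\left(l{\left(-3 \right)} \right)}\right) = - 44 \left(7 + \left(1 - -3\right)\right) = - 44 \left(7 + \left(1 + 3\right)\right) = - 44 \left(7 + 4\right) = \left(-44\right) 11 = -484$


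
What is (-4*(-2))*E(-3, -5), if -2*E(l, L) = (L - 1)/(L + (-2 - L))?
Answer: -12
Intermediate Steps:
E(l, L) = -¼ + L/4 (E(l, L) = -(L - 1)/(2*(L + (-2 - L))) = -(-1 + L)/(2*(-2)) = -(-1 + L)*(-1)/(2*2) = -(½ - L/2)/2 = -¼ + L/4)
(-4*(-2))*E(-3, -5) = (-4*(-2))*(-¼ + (¼)*(-5)) = 8*(-¼ - 5/4) = 8*(-3/2) = -12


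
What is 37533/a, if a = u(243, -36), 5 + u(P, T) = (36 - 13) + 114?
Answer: 12511/44 ≈ 284.34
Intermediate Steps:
u(P, T) = 132 (u(P, T) = -5 + ((36 - 13) + 114) = -5 + (23 + 114) = -5 + 137 = 132)
a = 132
37533/a = 37533/132 = 37533*(1/132) = 12511/44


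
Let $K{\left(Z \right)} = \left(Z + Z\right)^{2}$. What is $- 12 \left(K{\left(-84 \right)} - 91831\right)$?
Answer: $763284$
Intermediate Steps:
$K{\left(Z \right)} = 4 Z^{2}$ ($K{\left(Z \right)} = \left(2 Z\right)^{2} = 4 Z^{2}$)
$- 12 \left(K{\left(-84 \right)} - 91831\right) = - 12 \left(4 \left(-84\right)^{2} - 91831\right) = - 12 \left(4 \cdot 7056 - 91831\right) = - 12 \left(28224 - 91831\right) = \left(-12\right) \left(-63607\right) = 763284$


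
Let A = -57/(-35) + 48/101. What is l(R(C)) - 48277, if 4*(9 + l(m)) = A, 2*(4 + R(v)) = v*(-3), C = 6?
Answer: -682756603/14140 ≈ -48286.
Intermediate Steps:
A = 7437/3535 (A = -57*(-1/35) + 48*(1/101) = 57/35 + 48/101 = 7437/3535 ≈ 2.1038)
R(v) = -4 - 3*v/2 (R(v) = -4 + (v*(-3))/2 = -4 + (-3*v)/2 = -4 - 3*v/2)
l(m) = -119823/14140 (l(m) = -9 + (¼)*(7437/3535) = -9 + 7437/14140 = -119823/14140)
l(R(C)) - 48277 = -119823/14140 - 48277 = -682756603/14140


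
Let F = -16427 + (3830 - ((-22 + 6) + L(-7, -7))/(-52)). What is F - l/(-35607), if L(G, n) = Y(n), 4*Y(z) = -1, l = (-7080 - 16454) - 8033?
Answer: -7177345171/569712 ≈ -12598.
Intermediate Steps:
l = -31567 (l = -23534 - 8033 = -31567)
Y(z) = -¼ (Y(z) = (¼)*(-1) = -¼)
L(G, n) = -¼
F = -201557/16 (F = -16427 + (3830 - ((-22 + 6) - ¼)/(-52)) = -16427 + (3830 - (-16 - ¼)*(-1)/52) = -16427 + (3830 - (-65)*(-1)/(4*52)) = -16427 + (3830 - 1*5/16) = -16427 + (3830 - 5/16) = -16427 + 61275/16 = -201557/16 ≈ -12597.)
F - l/(-35607) = -201557/16 - (-31567)/(-35607) = -201557/16 - (-31567)*(-1)/35607 = -201557/16 - 1*31567/35607 = -201557/16 - 31567/35607 = -7177345171/569712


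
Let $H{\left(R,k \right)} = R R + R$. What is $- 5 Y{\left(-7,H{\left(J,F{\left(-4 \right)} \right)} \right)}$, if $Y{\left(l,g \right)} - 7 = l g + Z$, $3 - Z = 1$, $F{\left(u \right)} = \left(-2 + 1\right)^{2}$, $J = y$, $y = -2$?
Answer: $25$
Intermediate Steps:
$J = -2$
$F{\left(u \right)} = 1$ ($F{\left(u \right)} = \left(-1\right)^{2} = 1$)
$Z = 2$ ($Z = 3 - 1 = 2$)
$H{\left(R,k \right)} = R + R^{2}$ ($H{\left(R,k \right)} = R^{2} + R = R + R^{2}$)
$Y{\left(l,g \right)} = 9 + g l$ ($Y{\left(l,g \right)} = 7 + \left(l g + 2\right) = 7 + \left(g l + 2\right) = 7 + \left(2 + g l\right) = 9 + g l$)
$- 5 Y{\left(-7,H{\left(J,F{\left(-4 \right)} \right)} \right)} = - 5 \left(9 + - 2 \left(1 - 2\right) \left(-7\right)\right) = - 5 \left(9 + \left(-2\right) \left(-1\right) \left(-7\right)\right) = - 5 \left(9 + 2 \left(-7\right)\right) = - 5 \left(9 - 14\right) = \left(-5\right) \left(-5\right) = 25$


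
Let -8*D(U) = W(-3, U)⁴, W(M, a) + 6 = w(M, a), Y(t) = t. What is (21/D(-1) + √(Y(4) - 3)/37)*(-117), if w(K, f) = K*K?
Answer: 26585/111 ≈ 239.50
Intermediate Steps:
w(K, f) = K²
W(M, a) = -6 + M²
D(U) = -81/8 (D(U) = -(-6 + (-3)²)⁴/8 = -(-6 + 9)⁴/8 = -⅛*3⁴ = -⅛*81 = -81/8)
(21/D(-1) + √(Y(4) - 3)/37)*(-117) = (21/(-81/8) + √(4 - 3)/37)*(-117) = (21*(-8/81) + √1*(1/37))*(-117) = (-56/27 + 1*(1/37))*(-117) = (-56/27 + 1/37)*(-117) = -2045/999*(-117) = 26585/111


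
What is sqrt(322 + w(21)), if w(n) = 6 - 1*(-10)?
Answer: 13*sqrt(2) ≈ 18.385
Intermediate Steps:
w(n) = 16 (w(n) = 6 + 10 = 16)
sqrt(322 + w(21)) = sqrt(322 + 16) = sqrt(338) = 13*sqrt(2)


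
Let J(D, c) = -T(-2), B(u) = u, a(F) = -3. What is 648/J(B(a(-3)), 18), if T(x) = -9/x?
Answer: -144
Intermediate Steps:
J(D, c) = -9/2 (J(D, c) = -(-9)/(-2) = -(-9)*(-1)/2 = -1*9/2 = -9/2)
648/J(B(a(-3)), 18) = 648/(-9/2) = 648*(-2/9) = -144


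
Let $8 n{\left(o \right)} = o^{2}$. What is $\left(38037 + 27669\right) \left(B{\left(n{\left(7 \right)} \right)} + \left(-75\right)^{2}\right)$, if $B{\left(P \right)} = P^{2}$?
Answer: $\frac{11905960053}{32} \approx 3.7206 \cdot 10^{8}$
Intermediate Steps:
$n{\left(o \right)} = \frac{o^{2}}{8}$
$\left(38037 + 27669\right) \left(B{\left(n{\left(7 \right)} \right)} + \left(-75\right)^{2}\right) = \left(38037 + 27669\right) \left(\left(\frac{7^{2}}{8}\right)^{2} + \left(-75\right)^{2}\right) = 65706 \left(\left(\frac{1}{8} \cdot 49\right)^{2} + 5625\right) = 65706 \left(\left(\frac{49}{8}\right)^{2} + 5625\right) = 65706 \left(\frac{2401}{64} + 5625\right) = 65706 \cdot \frac{362401}{64} = \frac{11905960053}{32}$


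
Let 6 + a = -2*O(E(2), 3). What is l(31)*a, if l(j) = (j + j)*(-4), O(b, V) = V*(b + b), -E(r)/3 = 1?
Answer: -7440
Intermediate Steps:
E(r) = -3 (E(r) = -3*1 = -3)
O(b, V) = 2*V*b (O(b, V) = V*(2*b) = 2*V*b)
l(j) = -8*j (l(j) = (2*j)*(-4) = -8*j)
a = 30 (a = -6 - 4*3*(-3) = -6 - 2*(-18) = -6 + 36 = 30)
l(31)*a = -8*31*30 = -248*30 = -7440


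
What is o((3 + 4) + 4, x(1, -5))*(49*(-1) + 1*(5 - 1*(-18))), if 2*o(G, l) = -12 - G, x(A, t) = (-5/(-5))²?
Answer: 299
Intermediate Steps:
x(A, t) = 1 (x(A, t) = (-5*(-⅕))² = 1² = 1)
o(G, l) = -6 - G/2 (o(G, l) = (-12 - G)/2 = -6 - G/2)
o((3 + 4) + 4, x(1, -5))*(49*(-1) + 1*(5 - 1*(-18))) = (-6 - ((3 + 4) + 4)/2)*(49*(-1) + 1*(5 - 1*(-18))) = (-6 - (7 + 4)/2)*(-49 + 1*(5 + 18)) = (-6 - ½*11)*(-49 + 1*23) = (-6 - 11/2)*(-49 + 23) = -23/2*(-26) = 299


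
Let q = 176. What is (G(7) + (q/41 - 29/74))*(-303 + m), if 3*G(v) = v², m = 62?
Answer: -44385211/9102 ≈ -4876.4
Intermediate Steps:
G(v) = v²/3
(G(7) + (q/41 - 29/74))*(-303 + m) = ((⅓)*7² + (176/41 - 29/74))*(-303 + 62) = ((⅓)*49 + (176*(1/41) - 29*1/74))*(-241) = (49/3 + (176/41 - 29/74))*(-241) = (49/3 + 11835/3034)*(-241) = (184171/9102)*(-241) = -44385211/9102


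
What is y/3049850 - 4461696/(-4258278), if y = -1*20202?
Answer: 125198868643/120251010725 ≈ 1.0411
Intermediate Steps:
y = -20202
y/3049850 - 4461696/(-4258278) = -20202/3049850 - 4461696/(-4258278) = -20202*1/3049850 - 4461696*(-1/4258278) = -10101/1524925 + 82624/78857 = 125198868643/120251010725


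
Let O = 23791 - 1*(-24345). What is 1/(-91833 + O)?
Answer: -1/43697 ≈ -2.2885e-5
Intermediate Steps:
O = 48136 (O = 23791 + 24345 = 48136)
1/(-91833 + O) = 1/(-91833 + 48136) = 1/(-43697) = -1/43697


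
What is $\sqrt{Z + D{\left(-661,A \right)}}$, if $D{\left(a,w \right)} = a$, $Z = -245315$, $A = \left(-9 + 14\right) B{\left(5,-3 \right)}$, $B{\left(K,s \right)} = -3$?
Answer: $2 i \sqrt{61494} \approx 495.96 i$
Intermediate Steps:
$A = -15$ ($A = \left(-9 + 14\right) \left(-3\right) = 5 \left(-3\right) = -15$)
$\sqrt{Z + D{\left(-661,A \right)}} = \sqrt{-245315 - 661} = \sqrt{-245976} = 2 i \sqrt{61494}$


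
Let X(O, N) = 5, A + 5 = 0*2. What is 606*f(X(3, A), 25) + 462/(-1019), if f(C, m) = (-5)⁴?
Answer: 385945788/1019 ≈ 3.7875e+5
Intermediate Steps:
A = -5 (A = -5 + 0*2 = -5 + 0 = -5)
f(C, m) = 625
606*f(X(3, A), 25) + 462/(-1019) = 606*625 + 462/(-1019) = 378750 + 462*(-1/1019) = 378750 - 462/1019 = 385945788/1019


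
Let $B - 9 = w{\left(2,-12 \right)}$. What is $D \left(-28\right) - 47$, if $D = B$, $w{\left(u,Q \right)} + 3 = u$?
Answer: $-271$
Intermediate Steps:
$w{\left(u,Q \right)} = -3 + u$
$B = 8$ ($B = 9 + \left(-3 + 2\right) = 9 - 1 = 8$)
$D = 8$
$D \left(-28\right) - 47 = 8 \left(-28\right) - 47 = -224 - 47 = -271$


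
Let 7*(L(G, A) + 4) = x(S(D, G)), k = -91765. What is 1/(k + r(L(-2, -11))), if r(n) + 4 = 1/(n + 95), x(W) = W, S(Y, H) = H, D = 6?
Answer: -635/58273308 ≈ -1.0897e-5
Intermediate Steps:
L(G, A) = -4 + G/7
r(n) = -4 + 1/(95 + n) (r(n) = -4 + 1/(n + 95) = -4 + 1/(95 + n))
1/(k + r(L(-2, -11))) = 1/(-91765 + (-379 - 4*(-4 + (1/7)*(-2)))/(95 + (-4 + (1/7)*(-2)))) = 1/(-91765 + (-379 - 4*(-4 - 2/7))/(95 + (-4 - 2/7))) = 1/(-91765 + (-379 - 4*(-30/7))/(95 - 30/7)) = 1/(-91765 + (-379 + 120/7)/(635/7)) = 1/(-91765 + (7/635)*(-2533/7)) = 1/(-91765 - 2533/635) = 1/(-58273308/635) = -635/58273308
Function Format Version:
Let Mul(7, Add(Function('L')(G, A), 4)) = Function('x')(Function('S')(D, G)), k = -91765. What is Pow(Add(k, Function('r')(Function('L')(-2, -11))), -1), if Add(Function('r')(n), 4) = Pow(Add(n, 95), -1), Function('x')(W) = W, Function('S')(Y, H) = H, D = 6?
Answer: Rational(-635, 58273308) ≈ -1.0897e-5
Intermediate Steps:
Function('L')(G, A) = Add(-4, Mul(Rational(1, 7), G))
Function('r')(n) = Add(-4, Pow(Add(95, n), -1)) (Function('r')(n) = Add(-4, Pow(Add(n, 95), -1)) = Add(-4, Pow(Add(95, n), -1)))
Pow(Add(k, Function('r')(Function('L')(-2, -11))), -1) = Pow(Add(-91765, Mul(Pow(Add(95, Add(-4, Mul(Rational(1, 7), -2))), -1), Add(-379, Mul(-4, Add(-4, Mul(Rational(1, 7), -2)))))), -1) = Pow(Add(-91765, Mul(Pow(Add(95, Add(-4, Rational(-2, 7))), -1), Add(-379, Mul(-4, Add(-4, Rational(-2, 7)))))), -1) = Pow(Add(-91765, Mul(Pow(Add(95, Rational(-30, 7)), -1), Add(-379, Mul(-4, Rational(-30, 7))))), -1) = Pow(Add(-91765, Mul(Pow(Rational(635, 7), -1), Add(-379, Rational(120, 7)))), -1) = Pow(Add(-91765, Mul(Rational(7, 635), Rational(-2533, 7))), -1) = Pow(Add(-91765, Rational(-2533, 635)), -1) = Pow(Rational(-58273308, 635), -1) = Rational(-635, 58273308)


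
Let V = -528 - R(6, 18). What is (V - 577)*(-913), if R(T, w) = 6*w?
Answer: 1107469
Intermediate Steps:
V = -636 (V = -528 - 6*18 = -528 - 1*108 = -528 - 108 = -636)
(V - 577)*(-913) = (-636 - 577)*(-913) = -1213*(-913) = 1107469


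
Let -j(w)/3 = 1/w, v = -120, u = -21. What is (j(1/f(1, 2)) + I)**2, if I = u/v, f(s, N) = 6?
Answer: 508369/1600 ≈ 317.73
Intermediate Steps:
j(w) = -3/w
I = 7/40 (I = -21/(-120) = -21*(-1/120) = 7/40 ≈ 0.17500)
(j(1/f(1, 2)) + I)**2 = (-3/(1/6) + 7/40)**2 = (-3/1/6 + 7/40)**2 = (-3*6 + 7/40)**2 = (-18 + 7/40)**2 = (-713/40)**2 = 508369/1600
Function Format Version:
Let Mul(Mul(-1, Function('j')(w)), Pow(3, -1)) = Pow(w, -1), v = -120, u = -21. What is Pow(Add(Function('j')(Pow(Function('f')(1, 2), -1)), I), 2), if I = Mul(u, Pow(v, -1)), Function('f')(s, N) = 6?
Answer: Rational(508369, 1600) ≈ 317.73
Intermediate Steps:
Function('j')(w) = Mul(-3, Pow(w, -1))
I = Rational(7, 40) (I = Mul(-21, Pow(-120, -1)) = Mul(-21, Rational(-1, 120)) = Rational(7, 40) ≈ 0.17500)
Pow(Add(Function('j')(Pow(Function('f')(1, 2), -1)), I), 2) = Pow(Add(Mul(-3, Pow(Pow(6, -1), -1)), Rational(7, 40)), 2) = Pow(Add(Mul(-3, Pow(Rational(1, 6), -1)), Rational(7, 40)), 2) = Pow(Add(Mul(-3, 6), Rational(7, 40)), 2) = Pow(Add(-18, Rational(7, 40)), 2) = Pow(Rational(-713, 40), 2) = Rational(508369, 1600)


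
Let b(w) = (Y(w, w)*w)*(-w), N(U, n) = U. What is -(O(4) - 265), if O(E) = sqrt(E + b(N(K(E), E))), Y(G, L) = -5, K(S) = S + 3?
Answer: 265 - sqrt(249) ≈ 249.22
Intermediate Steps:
K(S) = 3 + S
b(w) = 5*w**2 (b(w) = (-5*w)*(-w) = 5*w**2)
O(E) = sqrt(E + 5*(3 + E)**2)
-(O(4) - 265) = -(sqrt(4 + 5*(3 + 4)**2) - 265) = -(sqrt(4 + 5*7**2) - 265) = -(sqrt(4 + 5*49) - 265) = -(sqrt(4 + 245) - 265) = -(sqrt(249) - 265) = -(-265 + sqrt(249)) = 265 - sqrt(249)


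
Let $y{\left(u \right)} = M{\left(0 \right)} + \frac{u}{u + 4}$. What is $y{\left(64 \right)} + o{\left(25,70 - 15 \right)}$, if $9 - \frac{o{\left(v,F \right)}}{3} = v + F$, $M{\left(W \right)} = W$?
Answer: $- \frac{3605}{17} \approx -212.06$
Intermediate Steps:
$o{\left(v,F \right)} = 27 - 3 F - 3 v$ ($o{\left(v,F \right)} = 27 - 3 \left(v + F\right) = 27 - 3 \left(F + v\right) = 27 - \left(3 F + 3 v\right) = 27 - 3 F - 3 v$)
$y{\left(u \right)} = \frac{u}{4 + u}$ ($y{\left(u \right)} = 0 + \frac{u}{u + 4} = 0 + \frac{u}{4 + u} = \frac{u}{4 + u}$)
$y{\left(64 \right)} + o{\left(25,70 - 15 \right)} = \frac{64}{4 + 64} - \left(48 + 3 \left(70 - 15\right)\right) = \frac{64}{68} - \left(48 + 3 \left(70 - 15\right)\right) = 64 \cdot \frac{1}{68} - 213 = \frac{16}{17} - 213 = - \frac{3605}{17}$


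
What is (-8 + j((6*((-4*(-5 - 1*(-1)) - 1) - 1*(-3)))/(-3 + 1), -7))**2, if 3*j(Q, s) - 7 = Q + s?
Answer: 676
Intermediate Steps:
j(Q, s) = 7/3 + Q/3 + s/3 (j(Q, s) = 7/3 + (Q + s)/3 = 7/3 + (Q/3 + s/3) = 7/3 + Q/3 + s/3)
(-8 + j((6*((-4*(-5 - 1*(-1)) - 1) - 1*(-3)))/(-3 + 1), -7))**2 = (-8 + (7/3 + ((6*((-4*(-5 - 1*(-1)) - 1) - 1*(-3)))/(-3 + 1))/3 + (1/3)*(-7)))**2 = (-8 + (7/3 + ((6*((-4*(-5 + 1) - 1) + 3))/(-2))/3 - 7/3))**2 = (-8 + (7/3 + ((6*((-4*(-4) - 1) + 3))*(-1/2))/3 - 7/3))**2 = (-8 + (7/3 + ((6*((16 - 1) + 3))*(-1/2))/3 - 7/3))**2 = (-8 + (7/3 + ((6*(15 + 3))*(-1/2))/3 - 7/3))**2 = (-8 + (7/3 + ((6*18)*(-1/2))/3 - 7/3))**2 = (-8 + (7/3 + (108*(-1/2))/3 - 7/3))**2 = (-8 + (7/3 + (1/3)*(-54) - 7/3))**2 = (-8 + (7/3 - 18 - 7/3))**2 = (-8 - 18)**2 = (-26)**2 = 676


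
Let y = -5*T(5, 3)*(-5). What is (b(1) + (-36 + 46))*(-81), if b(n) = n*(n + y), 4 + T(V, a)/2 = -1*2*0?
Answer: 15309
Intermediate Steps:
T(V, a) = -8 (T(V, a) = -8 + 2*(-1*2*0) = -8 + 2*(-2*0) = -8 + 2*0 = -8 + 0 = -8)
y = -200 (y = -5*(-8)*(-5) = 40*(-5) = -200)
b(n) = n*(-200 + n) (b(n) = n*(n - 200) = n*(-200 + n))
(b(1) + (-36 + 46))*(-81) = (1*(-200 + 1) + (-36 + 46))*(-81) = (1*(-199) + 10)*(-81) = (-199 + 10)*(-81) = -189*(-81) = 15309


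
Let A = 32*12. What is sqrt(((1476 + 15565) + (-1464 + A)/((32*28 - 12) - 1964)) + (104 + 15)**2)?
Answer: 3*sqrt(3467) ≈ 176.64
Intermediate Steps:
A = 384
sqrt(((1476 + 15565) + (-1464 + A)/((32*28 - 12) - 1964)) + (104 + 15)**2) = sqrt(((1476 + 15565) + (-1464 + 384)/((32*28 - 12) - 1964)) + (104 + 15)**2) = sqrt((17041 - 1080/((896 - 12) - 1964)) + 119**2) = sqrt((17041 - 1080/(884 - 1964)) + 14161) = sqrt((17041 - 1080/(-1080)) + 14161) = sqrt((17041 - 1080*(-1/1080)) + 14161) = sqrt((17041 + 1) + 14161) = sqrt(17042 + 14161) = sqrt(31203) = 3*sqrt(3467)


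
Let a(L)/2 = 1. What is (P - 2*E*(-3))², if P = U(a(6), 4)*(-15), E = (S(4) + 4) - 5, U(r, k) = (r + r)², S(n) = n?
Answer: 49284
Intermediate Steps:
a(L) = 2 (a(L) = 2*1 = 2)
U(r, k) = 4*r² (U(r, k) = (2*r)² = 4*r²)
E = 3 (E = (4 + 4) - 5 = 8 - 5 = 3)
P = -240 (P = (4*2²)*(-15) = (4*4)*(-15) = 16*(-15) = -240)
(P - 2*E*(-3))² = (-240 - 2*3*(-3))² = (-240 - 6*(-3))² = (-240 + 18)² = (-222)² = 49284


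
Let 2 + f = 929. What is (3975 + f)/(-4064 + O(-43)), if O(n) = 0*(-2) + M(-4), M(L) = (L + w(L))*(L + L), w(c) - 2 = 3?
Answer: -2451/2036 ≈ -1.2038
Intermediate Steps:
f = 927 (f = -2 + 929 = 927)
w(c) = 5 (w(c) = 2 + 3 = 5)
M(L) = 2*L*(5 + L) (M(L) = (L + 5)*(L + L) = (5 + L)*(2*L) = 2*L*(5 + L))
O(n) = -8 (O(n) = 0*(-2) + 2*(-4)*(5 - 4) = 0 + 2*(-4)*1 = 0 - 8 = -8)
(3975 + f)/(-4064 + O(-43)) = (3975 + 927)/(-4064 - 8) = 4902/(-4072) = 4902*(-1/4072) = -2451/2036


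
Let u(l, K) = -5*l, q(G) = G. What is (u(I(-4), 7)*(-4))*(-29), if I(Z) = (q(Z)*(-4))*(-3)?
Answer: 27840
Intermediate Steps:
I(Z) = 12*Z (I(Z) = (Z*(-4))*(-3) = -4*Z*(-3) = 12*Z)
(u(I(-4), 7)*(-4))*(-29) = (-60*(-4)*(-4))*(-29) = (-5*(-48)*(-4))*(-29) = (240*(-4))*(-29) = -960*(-29) = 27840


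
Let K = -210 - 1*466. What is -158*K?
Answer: 106808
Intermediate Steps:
K = -676 (K = -210 - 466 = -676)
-158*K = -158*(-676) = 106808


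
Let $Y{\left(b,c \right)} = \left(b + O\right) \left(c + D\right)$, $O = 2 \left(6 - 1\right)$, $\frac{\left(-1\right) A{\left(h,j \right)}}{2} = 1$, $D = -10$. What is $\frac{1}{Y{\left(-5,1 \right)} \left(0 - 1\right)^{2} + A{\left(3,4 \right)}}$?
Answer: $- \frac{1}{47} \approx -0.021277$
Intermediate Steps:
$A{\left(h,j \right)} = -2$ ($A{\left(h,j \right)} = \left(-2\right) 1 = -2$)
$O = 10$ ($O = 2 \cdot 5 = 10$)
$Y{\left(b,c \right)} = \left(-10 + c\right) \left(10 + b\right)$ ($Y{\left(b,c \right)} = \left(b + 10\right) \left(c - 10\right) = \left(10 + b\right) \left(-10 + c\right) = \left(-10 + c\right) \left(10 + b\right)$)
$\frac{1}{Y{\left(-5,1 \right)} \left(0 - 1\right)^{2} + A{\left(3,4 \right)}} = \frac{1}{\left(-100 - -50 + 10 \cdot 1 - 5\right) \left(0 - 1\right)^{2} - 2} = \frac{1}{\left(-100 + 50 + 10 - 5\right) \left(-1\right)^{2} - 2} = \frac{1}{\left(-45\right) 1 - 2} = \frac{1}{-45 - 2} = \frac{1}{-47} = - \frac{1}{47}$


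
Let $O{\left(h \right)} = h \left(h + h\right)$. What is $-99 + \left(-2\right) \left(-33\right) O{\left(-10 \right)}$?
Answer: $13101$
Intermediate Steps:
$O{\left(h \right)} = 2 h^{2}$ ($O{\left(h \right)} = h 2 h = 2 h^{2}$)
$-99 + \left(-2\right) \left(-33\right) O{\left(-10 \right)} = -99 + \left(-2\right) \left(-33\right) 2 \left(-10\right)^{2} = -99 + 66 \cdot 2 \cdot 100 = -99 + 66 \cdot 200 = -99 + 13200 = 13101$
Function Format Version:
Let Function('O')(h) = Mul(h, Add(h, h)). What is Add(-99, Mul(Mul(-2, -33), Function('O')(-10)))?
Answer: 13101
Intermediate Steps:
Function('O')(h) = Mul(2, Pow(h, 2)) (Function('O')(h) = Mul(h, Mul(2, h)) = Mul(2, Pow(h, 2)))
Add(-99, Mul(Mul(-2, -33), Function('O')(-10))) = Add(-99, Mul(Mul(-2, -33), Mul(2, Pow(-10, 2)))) = Add(-99, Mul(66, Mul(2, 100))) = Add(-99, Mul(66, 200)) = Add(-99, 13200) = 13101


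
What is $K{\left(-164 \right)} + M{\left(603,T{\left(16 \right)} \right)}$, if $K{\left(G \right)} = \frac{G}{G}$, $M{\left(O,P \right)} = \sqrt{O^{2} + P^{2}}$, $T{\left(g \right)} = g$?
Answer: $1 + \sqrt{363865} \approx 604.21$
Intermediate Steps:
$K{\left(G \right)} = 1$
$K{\left(-164 \right)} + M{\left(603,T{\left(16 \right)} \right)} = 1 + \sqrt{603^{2} + 16^{2}} = 1 + \sqrt{363609 + 256} = 1 + \sqrt{363865}$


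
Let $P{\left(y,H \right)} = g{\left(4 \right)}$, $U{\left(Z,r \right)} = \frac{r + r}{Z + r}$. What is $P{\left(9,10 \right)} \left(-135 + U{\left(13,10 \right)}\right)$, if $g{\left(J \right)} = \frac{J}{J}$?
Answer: $- \frac{3085}{23} \approx -134.13$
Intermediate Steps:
$U{\left(Z,r \right)} = \frac{2 r}{Z + r}$
$g{\left(J \right)} = 1$
$P{\left(y,H \right)} = 1$
$P{\left(9,10 \right)} \left(-135 + U{\left(13,10 \right)}\right) = 1 \left(-135 + 2 \cdot 10 \frac{1}{13 + 10}\right) = 1 \left(-135 + 2 \cdot 10 \cdot \frac{1}{23}\right) = 1 \left(-135 + \frac{20}{23}\right) = 1 \left(- \frac{3085}{23}\right) = - \frac{3085}{23}$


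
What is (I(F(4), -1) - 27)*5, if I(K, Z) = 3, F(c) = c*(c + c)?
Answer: -120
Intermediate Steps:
F(c) = 2*c² (F(c) = c*(2*c) = 2*c²)
(I(F(4), -1) - 27)*5 = (3 - 27)*5 = -24*5 = -120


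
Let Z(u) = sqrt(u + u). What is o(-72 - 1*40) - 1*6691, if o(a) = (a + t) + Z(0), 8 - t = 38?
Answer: -6833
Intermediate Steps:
t = -30 (t = 8 - 1*38 = 8 - 38 = -30)
Z(u) = sqrt(2)*sqrt(u) (Z(u) = sqrt(2*u) = sqrt(2)*sqrt(u))
o(a) = -30 + a (o(a) = (a - 30) + sqrt(2)*sqrt(0) = (-30 + a) + sqrt(2)*0 = (-30 + a) + 0 = -30 + a)
o(-72 - 1*40) - 1*6691 = (-30 + (-72 - 1*40)) - 1*6691 = (-30 + (-72 - 40)) - 6691 = (-30 - 112) - 6691 = -142 - 6691 = -6833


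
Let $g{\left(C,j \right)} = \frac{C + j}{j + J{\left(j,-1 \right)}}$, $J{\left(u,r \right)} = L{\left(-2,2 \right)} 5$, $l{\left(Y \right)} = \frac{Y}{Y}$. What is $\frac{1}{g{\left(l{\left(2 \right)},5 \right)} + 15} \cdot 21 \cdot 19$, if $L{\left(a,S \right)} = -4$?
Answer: $\frac{1995}{73} \approx 27.329$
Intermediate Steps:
$l{\left(Y \right)} = 1$
$J{\left(u,r \right)} = -20$ ($J{\left(u,r \right)} = \left(-4\right) 5 = -20$)
$g{\left(C,j \right)} = \frac{C + j}{-20 + j}$ ($g{\left(C,j \right)} = \frac{C + j}{j - 20} = \frac{C + j}{-20 + j}$)
$\frac{1}{g{\left(l{\left(2 \right)},5 \right)} + 15} \cdot 21 \cdot 19 = \frac{1}{\frac{1 + 5}{-20 + 5} + 15} \cdot 21 \cdot 19 = \frac{1}{\frac{1}{-15} \cdot 6 + 15} \cdot 21 \cdot 19 = \frac{1}{\left(- \frac{1}{15}\right) 6 + 15} \cdot 21 \cdot 19 = \frac{1}{- \frac{2}{5} + 15} \cdot 21 \cdot 19 = \frac{1}{\frac{73}{5}} \cdot 21 \cdot 19 = \frac{5}{73} \cdot 21 \cdot 19 = \frac{105}{73} \cdot 19 = \frac{1995}{73}$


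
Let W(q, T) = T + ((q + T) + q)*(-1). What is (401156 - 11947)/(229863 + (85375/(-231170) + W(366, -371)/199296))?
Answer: 149427896675424/88250500061431 ≈ 1.6932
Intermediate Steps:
W(q, T) = -2*q (W(q, T) = T + ((T + q) + q)*(-1) = T + (T + 2*q)*(-1) = T + (-T - 2*q) = -2*q)
(401156 - 11947)/(229863 + (85375/(-231170) + W(366, -371)/199296)) = (401156 - 11947)/(229863 + (85375/(-231170) - 2*366/199296)) = 389209/(229863 + (85375*(-1/231170) - 732*1/199296)) = 389209/(229863 + (-17075/46234 - 61/16608)) = 389209/(229863 - 143200937/383927136) = 389209/(88250500061431/383927136) = 389209*(383927136/88250500061431) = 149427896675424/88250500061431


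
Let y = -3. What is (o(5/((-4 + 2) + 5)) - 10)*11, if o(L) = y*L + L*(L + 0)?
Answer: -1210/9 ≈ -134.44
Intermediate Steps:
o(L) = L² - 3*L (o(L) = -3*L + L*(L + 0) = -3*L + L*L = -3*L + L² = L² - 3*L)
(o(5/((-4 + 2) + 5)) - 10)*11 = ((5/((-4 + 2) + 5))*(-3 + 5/((-4 + 2) + 5)) - 10)*11 = ((5/(-2 + 5))*(-3 + 5/(-2 + 5)) - 10)*11 = ((5/3)*(-3 + 5/3) - 10)*11 = ((5*(⅓))*(-3 + 5*(⅓)) - 10)*11 = (5*(-3 + 5/3)/3 - 10)*11 = ((5/3)*(-4/3) - 10)*11 = (-20/9 - 10)*11 = -110/9*11 = -1210/9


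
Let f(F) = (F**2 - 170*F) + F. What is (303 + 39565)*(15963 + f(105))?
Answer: 368499924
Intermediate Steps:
f(F) = F**2 - 169*F
(303 + 39565)*(15963 + f(105)) = (303 + 39565)*(15963 + 105*(-169 + 105)) = 39868*(15963 + 105*(-64)) = 39868*(15963 - 6720) = 39868*9243 = 368499924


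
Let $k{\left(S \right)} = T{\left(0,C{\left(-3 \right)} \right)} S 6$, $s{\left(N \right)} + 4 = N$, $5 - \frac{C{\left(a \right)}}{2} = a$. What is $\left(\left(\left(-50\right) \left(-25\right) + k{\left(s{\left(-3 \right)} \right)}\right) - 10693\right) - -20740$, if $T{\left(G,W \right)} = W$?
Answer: $10625$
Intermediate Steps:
$C{\left(a \right)} = 10 - 2 a$
$s{\left(N \right)} = -4 + N$
$k{\left(S \right)} = 96 S$ ($k{\left(S \right)} = \left(10 - -6\right) S 6 = \left(10 + 6\right) S 6 = 16 S 6 = 96 S$)
$\left(\left(\left(-50\right) \left(-25\right) + k{\left(s{\left(-3 \right)} \right)}\right) - 10693\right) - -20740 = \left(\left(\left(-50\right) \left(-25\right) + 96 \left(-4 - 3\right)\right) - 10693\right) - -20740 = \left(\left(1250 + 96 \left(-7\right)\right) - 10693\right) + 20740 = \left(\left(1250 - 672\right) - 10693\right) + 20740 = \left(578 - 10693\right) + 20740 = -10115 + 20740 = 10625$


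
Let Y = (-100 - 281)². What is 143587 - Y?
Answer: -1574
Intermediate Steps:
Y = 145161 (Y = (-381)² = 145161)
143587 - Y = 143587 - 1*145161 = 143587 - 145161 = -1574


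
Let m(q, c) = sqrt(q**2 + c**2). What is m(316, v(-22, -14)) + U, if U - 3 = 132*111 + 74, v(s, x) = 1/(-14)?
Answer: 14729 + sqrt(19571777)/14 ≈ 15045.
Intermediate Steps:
v(s, x) = -1/14
m(q, c) = sqrt(c**2 + q**2)
U = 14729 (U = 3 + (132*111 + 74) = 3 + (14652 + 74) = 3 + 14726 = 14729)
m(316, v(-22, -14)) + U = sqrt((-1/14)**2 + 316**2) + 14729 = sqrt(1/196 + 99856) + 14729 = sqrt(19571777/196) + 14729 = sqrt(19571777)/14 + 14729 = 14729 + sqrt(19571777)/14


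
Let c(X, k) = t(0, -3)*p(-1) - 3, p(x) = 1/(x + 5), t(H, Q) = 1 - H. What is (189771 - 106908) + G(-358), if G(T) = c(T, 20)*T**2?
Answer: -269588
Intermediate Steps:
p(x) = 1/(5 + x)
c(X, k) = -11/4 (c(X, k) = (1 - 1*0)/(5 - 1) - 3 = (1 + 0)/4 - 3 = 1*(1/4) - 3 = 1/4 - 3 = -11/4)
G(T) = -11*T**2/4
(189771 - 106908) + G(-358) = (189771 - 106908) - 11/4*(-358)**2 = 82863 - 11/4*128164 = 82863 - 352451 = -269588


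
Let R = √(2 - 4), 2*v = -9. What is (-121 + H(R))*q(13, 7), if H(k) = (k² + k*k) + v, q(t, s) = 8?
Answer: -1036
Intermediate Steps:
v = -9/2 (v = (½)*(-9) = -9/2 ≈ -4.5000)
R = I*√2 (R = √(-2) = I*√2 ≈ 1.4142*I)
H(k) = -9/2 + 2*k² (H(k) = (k² + k*k) - 9/2 = (k² + k²) - 9/2 = 2*k² - 9/2 = -9/2 + 2*k²)
(-121 + H(R))*q(13, 7) = (-121 + (-9/2 + 2*(I*√2)²))*8 = (-121 + (-9/2 + 2*(-2)))*8 = (-121 + (-9/2 - 4))*8 = (-121 - 17/2)*8 = -259/2*8 = -1036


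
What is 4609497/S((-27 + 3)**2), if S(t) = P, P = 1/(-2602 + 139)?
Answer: -11353191111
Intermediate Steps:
P = -1/2463 (P = 1/(-2463) = -1/2463 ≈ -0.00040601)
S(t) = -1/2463
4609497/S((-27 + 3)**2) = 4609497/(-1/2463) = 4609497*(-2463) = -11353191111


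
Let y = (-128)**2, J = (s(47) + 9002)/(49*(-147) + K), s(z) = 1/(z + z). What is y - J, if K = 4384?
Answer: 4342376813/264986 ≈ 16387.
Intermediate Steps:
s(z) = 1/(2*z)
J = -846189/264986 (J = ((1/2)/47 + 9002)/(49*(-147) + 4384) = ((1/2)*(1/47) + 9002)/(-7203 + 4384) = (1/94 + 9002)/(-2819) = (846189/94)*(-1/2819) = -846189/264986 ≈ -3.1933)
y = 16384
y - J = 16384 - 1*(-846189/264986) = 16384 + 846189/264986 = 4342376813/264986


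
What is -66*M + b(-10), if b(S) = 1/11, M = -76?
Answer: 55177/11 ≈ 5016.1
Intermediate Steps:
b(S) = 1/11
-66*M + b(-10) = -66*(-76) + 1/11 = 5016 + 1/11 = 55177/11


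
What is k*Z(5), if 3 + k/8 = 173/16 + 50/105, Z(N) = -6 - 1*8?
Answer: -2785/3 ≈ -928.33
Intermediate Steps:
Z(N) = -14 (Z(N) = -6 - 8 = -14)
k = 2785/42 (k = -24 + 8*(173/16 + 50/105) = -24 + 8*(173*(1/16) + 50*(1/105)) = -24 + 8*(173/16 + 10/21) = -24 + 8*(3793/336) = -24 + 3793/42 = 2785/42 ≈ 66.310)
k*Z(5) = (2785/42)*(-14) = -2785/3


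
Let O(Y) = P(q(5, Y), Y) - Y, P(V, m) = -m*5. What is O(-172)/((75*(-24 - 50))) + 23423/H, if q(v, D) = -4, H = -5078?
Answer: -22539691/4697150 ≈ -4.7986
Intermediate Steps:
P(V, m) = -5*m
O(Y) = -6*Y (O(Y) = -5*Y - Y = -6*Y)
O(-172)/((75*(-24 - 50))) + 23423/H = (-6*(-172))/((75*(-24 - 50))) + 23423/(-5078) = 1032/((75*(-74))) + 23423*(-1/5078) = 1032/(-5550) - 23423/5078 = 1032*(-1/5550) - 23423/5078 = -172/925 - 23423/5078 = -22539691/4697150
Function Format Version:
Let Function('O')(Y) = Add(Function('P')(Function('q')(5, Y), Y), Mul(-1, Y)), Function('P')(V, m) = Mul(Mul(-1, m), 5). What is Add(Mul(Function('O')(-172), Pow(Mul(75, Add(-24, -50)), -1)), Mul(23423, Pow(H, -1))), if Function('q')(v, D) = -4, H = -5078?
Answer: Rational(-22539691, 4697150) ≈ -4.7986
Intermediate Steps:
Function('P')(V, m) = Mul(-5, m)
Function('O')(Y) = Mul(-6, Y) (Function('O')(Y) = Add(Mul(-5, Y), Mul(-1, Y)) = Mul(-6, Y))
Add(Mul(Function('O')(-172), Pow(Mul(75, Add(-24, -50)), -1)), Mul(23423, Pow(H, -1))) = Add(Mul(Mul(-6, -172), Pow(Mul(75, Add(-24, -50)), -1)), Mul(23423, Pow(-5078, -1))) = Add(Mul(1032, Pow(Mul(75, -74), -1)), Mul(23423, Rational(-1, 5078))) = Add(Mul(1032, Pow(-5550, -1)), Rational(-23423, 5078)) = Add(Mul(1032, Rational(-1, 5550)), Rational(-23423, 5078)) = Add(Rational(-172, 925), Rational(-23423, 5078)) = Rational(-22539691, 4697150)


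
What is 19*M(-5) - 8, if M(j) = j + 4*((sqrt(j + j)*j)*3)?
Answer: -103 - 1140*I*sqrt(10) ≈ -103.0 - 3605.0*I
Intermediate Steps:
M(j) = j + 12*sqrt(2)*j**(3/2) (M(j) = j + 4*((sqrt(2*j)*j)*3) = j + 4*(((sqrt(2)*sqrt(j))*j)*3) = j + 4*((sqrt(2)*j**(3/2))*3) = j + 4*(3*sqrt(2)*j**(3/2)) = j + 12*sqrt(2)*j**(3/2))
19*M(-5) - 8 = 19*(-5 + 12*sqrt(2)*(-5)**(3/2)) - 8 = 19*(-5 + 12*sqrt(2)*(-5*I*sqrt(5))) - 8 = 19*(-5 - 60*I*sqrt(10)) - 8 = (-95 - 1140*I*sqrt(10)) - 8 = -103 - 1140*I*sqrt(10)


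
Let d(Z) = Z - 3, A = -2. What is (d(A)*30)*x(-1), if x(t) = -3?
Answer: 450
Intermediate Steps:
d(Z) = -3 + Z
(d(A)*30)*x(-1) = ((-3 - 2)*30)*(-3) = -5*30*(-3) = -150*(-3) = 450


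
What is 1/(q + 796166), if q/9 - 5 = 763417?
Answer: 1/7666964 ≈ 1.3043e-7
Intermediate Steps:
q = 6870798 (q = 45 + 9*763417 = 45 + 6870753 = 6870798)
1/(q + 796166) = 1/(6870798 + 796166) = 1/7666964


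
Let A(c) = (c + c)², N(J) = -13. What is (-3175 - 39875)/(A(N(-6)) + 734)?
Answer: -1435/47 ≈ -30.532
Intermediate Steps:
A(c) = 4*c² (A(c) = (2*c)² = 4*c²)
(-3175 - 39875)/(A(N(-6)) + 734) = (-3175 - 39875)/(4*(-13)² + 734) = -43050/(4*169 + 734) = -43050/(676 + 734) = -43050/1410 = -43050*1/1410 = -1435/47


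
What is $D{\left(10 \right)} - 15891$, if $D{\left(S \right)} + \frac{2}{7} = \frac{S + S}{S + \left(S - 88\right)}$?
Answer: $- \frac{1891098}{119} \approx -15892.0$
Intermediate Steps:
$D{\left(S \right)} = - \frac{2}{7} + \frac{2 S}{-88 + 2 S}$ ($D{\left(S \right)} = - \frac{2}{7} + \frac{S + S}{S + \left(S - 88\right)} = - \frac{2}{7} + \frac{2 S}{S + \left(S - 88\right)} = - \frac{2}{7} + \frac{2 S}{S + \left(-88 + S\right)} = - \frac{2}{7} + \frac{2 S}{-88 + 2 S}$)
$D{\left(10 \right)} - 15891 = \frac{88 + 5 \cdot 10}{7 \left(-44 + 10\right)} - 15891 = \frac{88 + 50}{7 \left(-34\right)} - 15891 = \frac{1}{7} \left(- \frac{1}{34}\right) 138 - 15891 = - \frac{69}{119} - 15891 = - \frac{1891098}{119}$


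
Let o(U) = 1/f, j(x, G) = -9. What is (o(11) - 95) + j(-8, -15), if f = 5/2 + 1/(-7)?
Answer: -3418/33 ≈ -103.58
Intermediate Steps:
f = 33/14 (f = 5*(½) + 1*(-⅐) = 5/2 - ⅐ = 33/14 ≈ 2.3571)
o(U) = 14/33 (o(U) = 1/(33/14) = 14/33)
(o(11) - 95) + j(-8, -15) = (14/33 - 95) - 9 = -3121/33 - 9 = -3418/33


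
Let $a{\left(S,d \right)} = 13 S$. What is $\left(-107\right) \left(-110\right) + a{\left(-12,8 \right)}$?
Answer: $11614$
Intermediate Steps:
$\left(-107\right) \left(-110\right) + a{\left(-12,8 \right)} = \left(-107\right) \left(-110\right) + 13 \left(-12\right) = 11770 - 156 = 11614$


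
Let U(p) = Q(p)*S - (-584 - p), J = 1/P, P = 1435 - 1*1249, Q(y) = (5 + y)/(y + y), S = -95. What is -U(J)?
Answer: 4058380/93 ≈ 43639.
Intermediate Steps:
Q(y) = (5 + y)/(2*y) (Q(y) = (5 + y)/((2*y)) = (5 + y)*(1/(2*y)) = (5 + y)/(2*y))
P = 186 (P = 1435 - 1249 = 186)
J = 1/186 ≈ 0.0053763
U(p) = 584 + p - 95*(5 + p)/(2*p) (U(p) = ((5 + p)/(2*p))*(-95) - (-584 - p) = -95*(5 + p)/(2*p) + (584 + p) = 584 + p - 95*(5 + p)/(2*p))
-U(J) = -(1073/2 + 1/186 - 475/(2*1/186)) = -(1073/2 + 1/186 - 475/2*186) = -(1073/2 + 1/186 - 44175) = -1*(-4058380/93) = 4058380/93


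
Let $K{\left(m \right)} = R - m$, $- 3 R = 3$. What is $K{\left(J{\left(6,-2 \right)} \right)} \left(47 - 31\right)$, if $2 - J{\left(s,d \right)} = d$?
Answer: $-80$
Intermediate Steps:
$R = -1$ ($R = \left(- \frac{1}{3}\right) 3 = -1$)
$J{\left(s,d \right)} = 2 - d$
$K{\left(m \right)} = -1 - m$
$K{\left(J{\left(6,-2 \right)} \right)} \left(47 - 31\right) = \left(-1 - \left(2 - -2\right)\right) \left(47 - 31\right) = \left(-1 - \left(2 + 2\right)\right) 16 = \left(-1 - 4\right) 16 = \left(-5\right) 16 = -80$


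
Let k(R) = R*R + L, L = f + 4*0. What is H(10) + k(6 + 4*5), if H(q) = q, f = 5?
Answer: 691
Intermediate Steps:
L = 5 (L = 5 + 4*0 = 5 + 0 = 5)
k(R) = 5 + R² (k(R) = R*R + 5 = R² + 5 = 5 + R²)
H(10) + k(6 + 4*5) = 10 + (5 + (6 + 4*5)²) = 10 + (5 + (6 + 20)²) = 10 + (5 + 26²) = 10 + (5 + 676) = 10 + 681 = 691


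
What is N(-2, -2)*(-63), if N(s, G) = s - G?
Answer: 0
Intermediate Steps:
N(-2, -2)*(-63) = (-2 - 1*(-2))*(-63) = (-2 + 2)*(-63) = 0*(-63) = 0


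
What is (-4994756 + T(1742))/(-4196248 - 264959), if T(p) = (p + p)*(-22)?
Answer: 1690468/1487069 ≈ 1.1368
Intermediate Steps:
T(p) = -44*p (T(p) = (2*p)*(-22) = -44*p)
(-4994756 + T(1742))/(-4196248 - 264959) = (-4994756 - 44*1742)/(-4196248 - 264959) = (-4994756 - 76648)/(-4461207) = -5071404*(-1/4461207) = 1690468/1487069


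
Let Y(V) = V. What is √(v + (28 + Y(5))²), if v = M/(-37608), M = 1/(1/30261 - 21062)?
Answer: √17380074028503248648467268794/3994954810508 ≈ 33.000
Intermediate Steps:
M = -30261/637357181 (M = 1/(1/30261 - 21062) = 1/(-637357181/30261) = -30261/637357181 ≈ -4.7479e-5)
v = 10087/7989909621016 (v = -30261/637357181/(-37608) = -30261/637357181*(-1/37608) = 10087/7989909621016 ≈ 1.2625e-9)
√(v + (28 + Y(5))²) = √(10087/7989909621016 + (28 + 5)²) = √(10087/7989909621016 + 33²) = √(10087/7989909621016 + 1089) = √(8701011577296511/7989909621016) = √17380074028503248648467268794/3994954810508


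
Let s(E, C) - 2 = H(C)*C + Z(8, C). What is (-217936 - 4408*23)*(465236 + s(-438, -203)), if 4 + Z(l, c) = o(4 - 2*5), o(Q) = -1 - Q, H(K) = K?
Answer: -161718975360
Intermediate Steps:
Z(l, c) = 1 (Z(l, c) = -4 + (-1 - (4 - 2*5)) = -4 + (-1 - (4 - 10)) = -4 + (-1 - 1*(-6)) = -4 + (-1 + 6) = -4 + 5 = 1)
s(E, C) = 3 + C**2 (s(E, C) = 2 + (C*C + 1) = 2 + (C**2 + 1) = 2 + (1 + C**2) = 3 + C**2)
(-217936 - 4408*23)*(465236 + s(-438, -203)) = (-217936 - 4408*23)*(465236 + (3 + (-203)**2)) = (-217936 - 101384)*(465236 + (3 + 41209)) = -319320*(465236 + 41212) = -319320*506448 = -161718975360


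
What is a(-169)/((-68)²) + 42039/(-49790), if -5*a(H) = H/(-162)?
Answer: -15746296667/18648545760 ≈ -0.84437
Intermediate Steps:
a(H) = H/810 (a(H) = -H/(5*(-162)) = -H*(-1)/(5*162) = -(-1)*H/810 = H/810)
a(-169)/((-68)²) + 42039/(-49790) = ((1/810)*(-169))/((-68)²) + 42039/(-49790) = -169/810/4624 + 42039*(-1/49790) = -169/810*1/4624 - 42039/49790 = -169/3745440 - 42039/49790 = -15746296667/18648545760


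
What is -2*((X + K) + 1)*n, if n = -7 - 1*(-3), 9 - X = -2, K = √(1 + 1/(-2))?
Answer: 96 + 4*√2 ≈ 101.66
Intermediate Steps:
K = √2/2 (K = √(1 - ½) = √(½) = √2/2 ≈ 0.70711)
X = 11 (X = 9 - 1*(-2) = 9 + 2 = 11)
n = -4 (n = -7 + 3 = -4)
-2*((X + K) + 1)*n = -2*((11 + √2/2) + 1)*(-4) = -2*(12 + √2/2)*(-4) = -(24 + √2)*(-4) = -(-96 - 4*√2) = 96 + 4*√2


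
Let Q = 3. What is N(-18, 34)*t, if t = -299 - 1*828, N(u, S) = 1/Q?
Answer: -1127/3 ≈ -375.67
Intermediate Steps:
N(u, S) = ⅓ (N(u, S) = 1/3 = ⅓)
t = -1127 (t = -299 - 828 = -1127)
N(-18, 34)*t = (⅓)*(-1127) = -1127/3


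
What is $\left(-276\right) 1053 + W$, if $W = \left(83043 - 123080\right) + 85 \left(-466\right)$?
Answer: $-370275$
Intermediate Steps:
$W = -79647$ ($W = -40037 - 39610 = -79647$)
$\left(-276\right) 1053 + W = \left(-276\right) 1053 - 79647 = -290628 - 79647 = -370275$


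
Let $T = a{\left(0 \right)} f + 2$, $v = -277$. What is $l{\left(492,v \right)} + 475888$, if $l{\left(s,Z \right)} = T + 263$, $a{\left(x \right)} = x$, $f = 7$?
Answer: $476153$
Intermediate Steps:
$T = 2$ ($T = 0 \cdot 7 + 2 = 0 + 2 = 2$)
$l{\left(s,Z \right)} = 265$ ($l{\left(s,Z \right)} = 2 + 263 = 265$)
$l{\left(492,v \right)} + 475888 = 265 + 475888 = 476153$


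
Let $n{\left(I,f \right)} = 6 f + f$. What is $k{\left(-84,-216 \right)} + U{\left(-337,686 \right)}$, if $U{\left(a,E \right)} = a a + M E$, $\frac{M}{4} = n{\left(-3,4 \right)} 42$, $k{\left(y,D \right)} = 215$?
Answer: $3340728$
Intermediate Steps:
$n{\left(I,f \right)} = 7 f$
$M = 4704$ ($M = 4 \cdot 7 \cdot 4 \cdot 42 = 4 \cdot 28 \cdot 42 = 4 \cdot 1176 = 4704$)
$U{\left(a,E \right)} = a^{2} + 4704 E$ ($U{\left(a,E \right)} = a a + 4704 E = a^{2} + 4704 E$)
$k{\left(-84,-216 \right)} + U{\left(-337,686 \right)} = 215 + \left(\left(-337\right)^{2} + 4704 \cdot 686\right) = 215 + \left(113569 + 3226944\right) = 215 + 3340513 = 3340728$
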